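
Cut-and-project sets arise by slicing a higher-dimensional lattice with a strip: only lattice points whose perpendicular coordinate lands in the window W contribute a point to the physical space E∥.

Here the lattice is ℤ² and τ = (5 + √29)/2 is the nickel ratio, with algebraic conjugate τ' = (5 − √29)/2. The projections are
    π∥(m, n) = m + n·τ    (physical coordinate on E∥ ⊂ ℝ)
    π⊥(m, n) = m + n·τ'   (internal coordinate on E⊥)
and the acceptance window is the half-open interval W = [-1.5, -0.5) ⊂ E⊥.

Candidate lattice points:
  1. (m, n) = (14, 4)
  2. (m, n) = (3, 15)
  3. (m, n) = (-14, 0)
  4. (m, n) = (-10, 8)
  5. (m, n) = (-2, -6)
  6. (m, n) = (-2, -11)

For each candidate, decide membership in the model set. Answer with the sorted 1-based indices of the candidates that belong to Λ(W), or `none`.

Numerically τ ≈ 5.1926 and τ' = −1/τ ≈ -0.1926.
[1] lift (14,4): star map gives 13.2297; window check -1.5 ≤ 13.2297 < -0.5 is false → out
[2] lift (3,15): star map gives 0.1113; window check -1.5 ≤ 0.1113 < -0.5 is false → out
[3] lift (-14,0): star map gives -14.0000; window check -1.5 ≤ -14.0000 < -0.5 is false → out
[4] lift (-10,8): star map gives -11.5407; window check -1.5 ≤ -11.5407 < -0.5 is false → out
[5] lift (-2,-6): star map gives -0.8445; window check -1.5 ≤ -0.8445 < -0.5 is true → IN Λ
[6] lift (-2,-11): star map gives 0.1184; window check -1.5 ≤ 0.1184 < -0.5 is false → out

5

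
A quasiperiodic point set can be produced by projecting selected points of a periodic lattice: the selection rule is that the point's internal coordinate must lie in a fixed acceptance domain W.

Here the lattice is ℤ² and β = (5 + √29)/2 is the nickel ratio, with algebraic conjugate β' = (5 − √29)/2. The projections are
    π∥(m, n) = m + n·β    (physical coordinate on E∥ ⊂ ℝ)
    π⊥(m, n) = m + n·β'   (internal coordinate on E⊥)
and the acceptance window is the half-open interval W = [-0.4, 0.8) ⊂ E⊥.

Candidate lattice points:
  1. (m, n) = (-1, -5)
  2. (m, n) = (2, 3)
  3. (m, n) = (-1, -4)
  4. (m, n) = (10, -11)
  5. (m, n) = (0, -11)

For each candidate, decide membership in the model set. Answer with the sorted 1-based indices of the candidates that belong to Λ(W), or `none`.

1, 3

Compute β' = (5−√29)/2 = -0.1926, so π⊥(m,n) = m -0.1926·n.
candidate 1: (m,n)=(-1,-5) → π∥ = -1-5·β ≈ -26.9629, π⊥ = -1-5·β' ≈ -0.0371 ∈ [-0.4, 0.8) ⇒ IN Λ
candidate 2: (m,n)=(2,3) → π∥ = 2+3·β ≈ 17.5777, π⊥ = 2+3·β' ≈ 1.4223 ∉ [-0.4, 0.8) ⇒ out
candidate 3: (m,n)=(-1,-4) → π∥ = -1-4·β ≈ -21.7703, π⊥ = -1-4·β' ≈ -0.2297 ∈ [-0.4, 0.8) ⇒ IN Λ
candidate 4: (m,n)=(10,-11) → π∥ = 10-11·β ≈ -47.1184, π⊥ = 10-11·β' ≈ 12.1184 ∉ [-0.4, 0.8) ⇒ out
candidate 5: (m,n)=(0,-11) → π∥ = 0-11·β ≈ -57.1184, π⊥ = 0-11·β' ≈ 2.1184 ∉ [-0.4, 0.8) ⇒ out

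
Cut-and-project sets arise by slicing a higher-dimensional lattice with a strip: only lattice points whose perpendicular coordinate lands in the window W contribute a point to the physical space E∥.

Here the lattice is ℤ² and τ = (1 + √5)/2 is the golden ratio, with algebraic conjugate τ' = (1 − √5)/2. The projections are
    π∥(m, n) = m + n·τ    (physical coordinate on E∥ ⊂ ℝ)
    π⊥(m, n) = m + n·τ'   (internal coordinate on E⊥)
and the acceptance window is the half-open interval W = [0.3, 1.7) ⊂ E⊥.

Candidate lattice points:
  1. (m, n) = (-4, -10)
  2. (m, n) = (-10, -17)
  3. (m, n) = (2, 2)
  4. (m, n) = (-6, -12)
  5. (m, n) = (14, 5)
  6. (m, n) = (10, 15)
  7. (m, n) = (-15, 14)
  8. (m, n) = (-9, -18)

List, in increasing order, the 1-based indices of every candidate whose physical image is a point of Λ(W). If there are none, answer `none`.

τ' = (1−√5)/2 ≈ -0.618034.
[1] lift (-4,-10): star map gives 2.180340; window check 0.3 ≤ 2.180340 < 1.7 is false → out
[2] lift (-10,-17): star map gives 0.506578; window check 0.3 ≤ 0.506578 < 1.7 is true → IN Λ
[3] lift (2,2): star map gives 0.763932; window check 0.3 ≤ 0.763932 < 1.7 is true → IN Λ
[4] lift (-6,-12): star map gives 1.416408; window check 0.3 ≤ 1.416408 < 1.7 is true → IN Λ
[5] lift (14,5): star map gives 10.909830; window check 0.3 ≤ 10.909830 < 1.7 is false → out
[6] lift (10,15): star map gives 0.729490; window check 0.3 ≤ 0.729490 < 1.7 is true → IN Λ
[7] lift (-15,14): star map gives -23.652476; window check 0.3 ≤ -23.652476 < 1.7 is false → out
[8] lift (-9,-18): star map gives 2.124612; window check 0.3 ≤ 2.124612 < 1.7 is false → out

2, 3, 4, 6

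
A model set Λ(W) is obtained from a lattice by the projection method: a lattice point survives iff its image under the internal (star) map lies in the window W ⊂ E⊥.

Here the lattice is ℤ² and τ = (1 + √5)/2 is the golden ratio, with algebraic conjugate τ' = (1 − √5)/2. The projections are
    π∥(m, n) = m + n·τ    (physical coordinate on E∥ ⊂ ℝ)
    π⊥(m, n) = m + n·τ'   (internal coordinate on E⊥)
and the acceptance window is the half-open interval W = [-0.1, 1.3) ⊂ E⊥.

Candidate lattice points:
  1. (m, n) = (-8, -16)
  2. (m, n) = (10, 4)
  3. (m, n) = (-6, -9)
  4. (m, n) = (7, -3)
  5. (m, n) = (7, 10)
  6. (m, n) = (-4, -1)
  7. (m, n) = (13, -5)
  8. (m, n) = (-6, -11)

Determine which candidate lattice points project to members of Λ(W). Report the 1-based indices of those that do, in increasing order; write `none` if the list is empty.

5, 8

Compute τ' = (1−√5)/2 = -0.61803, so π⊥(m,n) = m -0.61803·n.
candidate 1: (m,n)=(-8,-16) → π∥ = -8-16·τ ≈ -33.88854, π⊥ = -8-16·τ' ≈ 1.88854 ∉ [-0.1, 1.3) ⇒ out
candidate 2: (m,n)=(10,4) → π∥ = 10+4·τ ≈ 16.47214, π⊥ = 10+4·τ' ≈ 7.52786 ∉ [-0.1, 1.3) ⇒ out
candidate 3: (m,n)=(-6,-9) → π∥ = -6-9·τ ≈ -20.56231, π⊥ = -6-9·τ' ≈ -0.43769 ∉ [-0.1, 1.3) ⇒ out
candidate 4: (m,n)=(7,-3) → π∥ = 7-3·τ ≈ 2.14590, π⊥ = 7-3·τ' ≈ 8.85410 ∉ [-0.1, 1.3) ⇒ out
candidate 5: (m,n)=(7,10) → π∥ = 7+10·τ ≈ 23.18034, π⊥ = 7+10·τ' ≈ 0.81966 ∈ [-0.1, 1.3) ⇒ IN Λ
candidate 6: (m,n)=(-4,-1) → π∥ = -4-1·τ ≈ -5.61803, π⊥ = -4-1·τ' ≈ -3.38197 ∉ [-0.1, 1.3) ⇒ out
candidate 7: (m,n)=(13,-5) → π∥ = 13-5·τ ≈ 4.90983, π⊥ = 13-5·τ' ≈ 16.09017 ∉ [-0.1, 1.3) ⇒ out
candidate 8: (m,n)=(-6,-11) → π∥ = -6-11·τ ≈ -23.79837, π⊥ = -6-11·τ' ≈ 0.79837 ∈ [-0.1, 1.3) ⇒ IN Λ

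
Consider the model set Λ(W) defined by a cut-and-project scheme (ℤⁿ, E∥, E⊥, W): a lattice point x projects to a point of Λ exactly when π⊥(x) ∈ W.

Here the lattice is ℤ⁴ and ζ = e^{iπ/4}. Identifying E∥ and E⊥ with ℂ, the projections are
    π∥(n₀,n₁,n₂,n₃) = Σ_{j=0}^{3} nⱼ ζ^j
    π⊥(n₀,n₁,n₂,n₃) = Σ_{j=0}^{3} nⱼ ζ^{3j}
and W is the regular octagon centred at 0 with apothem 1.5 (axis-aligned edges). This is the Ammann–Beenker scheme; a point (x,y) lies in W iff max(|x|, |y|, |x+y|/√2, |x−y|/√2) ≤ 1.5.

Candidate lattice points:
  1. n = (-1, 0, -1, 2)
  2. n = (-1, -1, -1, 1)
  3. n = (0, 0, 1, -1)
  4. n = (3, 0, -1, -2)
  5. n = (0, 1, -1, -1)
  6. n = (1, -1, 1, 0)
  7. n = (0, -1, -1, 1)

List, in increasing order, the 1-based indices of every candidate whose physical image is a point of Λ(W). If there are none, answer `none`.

With ζ = e^{iπ/4} the internal vectors are ζ^0,ζ^3,ζ^6,ζ^9.
#1 (-1, 0, -1, 2): internal (0.4142, 2.4142); octagon support 2.4142 vs apothem 1.5 → ∉ W
#2 (-1, -1, -1, 1): internal (0.4142, 1.0000); octagon support 1.0000 vs apothem 1.5 → ∈ W
#3 (0, 0, 1, -1): internal (-0.7071, -1.7071); octagon support 1.7071 vs apothem 1.5 → ∉ W
#4 (3, 0, -1, -2): internal (1.5858, -0.4142); octagon support 1.5858 vs apothem 1.5 → ∉ W
#5 (0, 1, -1, -1): internal (-1.4142, 1.0000); octagon support 1.7071 vs apothem 1.5 → ∉ W
#6 (1, -1, 1, 0): internal (1.7071, -1.7071); octagon support 2.4142 vs apothem 1.5 → ∉ W
#7 (0, -1, -1, 1): internal (1.4142, 1.0000); octagon support 1.7071 vs apothem 1.5 → ∉ W

2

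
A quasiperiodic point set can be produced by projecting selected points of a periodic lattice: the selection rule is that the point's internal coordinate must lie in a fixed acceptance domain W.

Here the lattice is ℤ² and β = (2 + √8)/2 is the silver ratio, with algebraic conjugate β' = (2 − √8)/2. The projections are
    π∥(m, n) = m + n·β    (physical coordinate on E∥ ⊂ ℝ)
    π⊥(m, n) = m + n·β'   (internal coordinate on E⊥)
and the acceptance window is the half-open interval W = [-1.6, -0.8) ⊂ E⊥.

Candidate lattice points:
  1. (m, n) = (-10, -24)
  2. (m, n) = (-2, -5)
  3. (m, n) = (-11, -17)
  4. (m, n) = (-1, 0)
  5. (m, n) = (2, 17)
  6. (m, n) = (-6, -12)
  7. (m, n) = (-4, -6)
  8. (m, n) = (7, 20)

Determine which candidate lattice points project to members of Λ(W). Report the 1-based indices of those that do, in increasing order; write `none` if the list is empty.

β' = (2−√8)/2 ≈ -0.414214.
[1] lift (-10,-24): star map gives -0.058875; window check -1.6 ≤ -0.058875 < -0.8 is false → out
[2] lift (-2,-5): star map gives 0.071068; window check -1.6 ≤ 0.071068 < -0.8 is false → out
[3] lift (-11,-17): star map gives -3.958369; window check -1.6 ≤ -3.958369 < -0.8 is false → out
[4] lift (-1,0): star map gives -1.000000; window check -1.6 ≤ -1.000000 < -0.8 is true → IN Λ
[5] lift (2,17): star map gives -5.041631; window check -1.6 ≤ -5.041631 < -0.8 is false → out
[6] lift (-6,-12): star map gives -1.029437; window check -1.6 ≤ -1.029437 < -0.8 is true → IN Λ
[7] lift (-4,-6): star map gives -1.514719; window check -1.6 ≤ -1.514719 < -0.8 is true → IN Λ
[8] lift (7,20): star map gives -1.284271; window check -1.6 ≤ -1.284271 < -0.8 is true → IN Λ

4, 6, 7, 8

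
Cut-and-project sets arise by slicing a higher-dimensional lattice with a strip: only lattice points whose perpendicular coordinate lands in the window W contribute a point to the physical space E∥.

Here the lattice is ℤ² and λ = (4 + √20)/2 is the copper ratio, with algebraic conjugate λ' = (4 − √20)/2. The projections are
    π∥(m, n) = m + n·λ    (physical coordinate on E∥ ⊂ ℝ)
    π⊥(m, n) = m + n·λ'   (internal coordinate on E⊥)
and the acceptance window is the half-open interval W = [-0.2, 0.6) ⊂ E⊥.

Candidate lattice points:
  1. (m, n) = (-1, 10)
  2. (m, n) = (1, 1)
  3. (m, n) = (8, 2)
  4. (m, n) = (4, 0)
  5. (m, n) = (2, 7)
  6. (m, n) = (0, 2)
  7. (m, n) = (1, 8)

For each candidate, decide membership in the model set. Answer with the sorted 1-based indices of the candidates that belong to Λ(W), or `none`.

5

Compute λ' = (4−√20)/2 = -0.2361, so π⊥(m,n) = m -0.2361·n.
#1 (-1,10): internal coord -1 + (10)·λ' = -3.3607; -3.3607 ∉ [-0.2, 0.6) → out
#2 (1,1): internal coord 1 + (1)·λ' = +0.7639; +0.7639 ∉ [-0.2, 0.6) → out
#3 (8,2): internal coord 8 + (2)·λ' = +7.5279; +7.5279 ∉ [-0.2, 0.6) → out
#4 (4,0): internal coord 4 + (0)·λ' = +4.0000; +4.0000 ∉ [-0.2, 0.6) → out
#5 (2,7): internal coord 2 + (7)·λ' = +0.3475; +0.3475 ∈ [-0.2, 0.6) → IN Λ
#6 (0,2): internal coord 0 + (2)·λ' = -0.4721; -0.4721 ∉ [-0.2, 0.6) → out
#7 (1,8): internal coord 1 + (8)·λ' = -0.8885; -0.8885 ∉ [-0.2, 0.6) → out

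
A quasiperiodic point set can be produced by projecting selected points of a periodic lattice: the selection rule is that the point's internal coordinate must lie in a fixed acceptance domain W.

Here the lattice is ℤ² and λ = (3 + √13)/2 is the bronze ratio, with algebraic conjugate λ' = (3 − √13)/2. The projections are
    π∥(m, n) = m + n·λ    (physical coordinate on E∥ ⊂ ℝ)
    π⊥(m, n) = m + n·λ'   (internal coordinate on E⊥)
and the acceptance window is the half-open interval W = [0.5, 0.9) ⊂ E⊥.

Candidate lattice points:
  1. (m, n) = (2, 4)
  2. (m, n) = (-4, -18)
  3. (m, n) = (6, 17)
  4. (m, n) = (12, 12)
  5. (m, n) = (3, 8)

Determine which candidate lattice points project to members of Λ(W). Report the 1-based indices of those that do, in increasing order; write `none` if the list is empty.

Numerically λ ≈ 3.302776 and λ' = −1/λ ≈ -0.302776.
candidate 1: (m,n)=(2,4) → π∥ = 2+4·λ ≈ 15.211103, π⊥ = 2+4·λ' ≈ 0.788897 ∈ [0.5, 0.9) ⇒ IN Λ
candidate 2: (m,n)=(-4,-18) → π∥ = -4-18·λ ≈ -63.449961, π⊥ = -4-18·λ' ≈ 1.449961 ∉ [0.5, 0.9) ⇒ out
candidate 3: (m,n)=(6,17) → π∥ = 6+17·λ ≈ 62.147186, π⊥ = 6+17·λ' ≈ 0.852814 ∈ [0.5, 0.9) ⇒ IN Λ
candidate 4: (m,n)=(12,12) → π∥ = 12+12·λ ≈ 51.633308, π⊥ = 12+12·λ' ≈ 8.366692 ∉ [0.5, 0.9) ⇒ out
candidate 5: (m,n)=(3,8) → π∥ = 3+8·λ ≈ 29.422205, π⊥ = 3+8·λ' ≈ 0.577795 ∈ [0.5, 0.9) ⇒ IN Λ

1, 3, 5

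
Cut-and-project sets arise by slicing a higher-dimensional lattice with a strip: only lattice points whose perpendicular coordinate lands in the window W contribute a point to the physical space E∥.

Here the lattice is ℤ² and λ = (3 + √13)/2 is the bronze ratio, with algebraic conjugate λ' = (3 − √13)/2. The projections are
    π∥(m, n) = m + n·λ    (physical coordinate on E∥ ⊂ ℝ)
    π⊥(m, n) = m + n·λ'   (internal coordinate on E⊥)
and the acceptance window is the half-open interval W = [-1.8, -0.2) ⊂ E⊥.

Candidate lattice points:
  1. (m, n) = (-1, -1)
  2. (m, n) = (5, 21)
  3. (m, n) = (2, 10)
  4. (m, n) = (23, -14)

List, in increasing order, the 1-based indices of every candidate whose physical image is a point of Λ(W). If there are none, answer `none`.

Numerically λ ≈ 3.3028 and λ' = −1/λ ≈ -0.3028.
candidate 1: (m,n)=(-1,-1) → π∥ = -1-1·λ ≈ -4.3028, π⊥ = -1-1·λ' ≈ -0.6972 ∈ [-1.8, -0.2) ⇒ IN Λ
candidate 2: (m,n)=(5,21) → π∥ = 5+21·λ ≈ 74.3583, π⊥ = 5+21·λ' ≈ -1.3583 ∈ [-1.8, -0.2) ⇒ IN Λ
candidate 3: (m,n)=(2,10) → π∥ = 2+10·λ ≈ 35.0278, π⊥ = 2+10·λ' ≈ -1.0278 ∈ [-1.8, -0.2) ⇒ IN Λ
candidate 4: (m,n)=(23,-14) → π∥ = 23-14·λ ≈ -23.2389, π⊥ = 23-14·λ' ≈ 27.2389 ∉ [-1.8, -0.2) ⇒ out

1, 2, 3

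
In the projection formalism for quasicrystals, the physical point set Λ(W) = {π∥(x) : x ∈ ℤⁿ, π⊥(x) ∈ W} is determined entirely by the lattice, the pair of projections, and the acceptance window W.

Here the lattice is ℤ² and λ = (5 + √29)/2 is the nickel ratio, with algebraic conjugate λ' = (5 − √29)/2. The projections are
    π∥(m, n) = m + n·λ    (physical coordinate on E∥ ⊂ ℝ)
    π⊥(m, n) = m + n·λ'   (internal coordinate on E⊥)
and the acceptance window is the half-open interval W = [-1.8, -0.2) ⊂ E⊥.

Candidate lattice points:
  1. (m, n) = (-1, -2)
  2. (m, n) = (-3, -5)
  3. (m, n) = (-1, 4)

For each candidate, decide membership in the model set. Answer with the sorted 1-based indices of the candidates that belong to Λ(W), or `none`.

Compute λ' = (5−√29)/2 = -0.19258, so π⊥(m,n) = m -0.19258·n.
#1 (-1,-2): internal coord -1 + (-2)·λ' = -0.61484; -0.61484 ∈ [-1.8, -0.2) → IN Λ
#2 (-3,-5): internal coord -3 + (-5)·λ' = -2.03709; -2.03709 ∉ [-1.8, -0.2) → out
#3 (-1,4): internal coord -1 + (4)·λ' = -1.77033; -1.77033 ∈ [-1.8, -0.2) → IN Λ

1, 3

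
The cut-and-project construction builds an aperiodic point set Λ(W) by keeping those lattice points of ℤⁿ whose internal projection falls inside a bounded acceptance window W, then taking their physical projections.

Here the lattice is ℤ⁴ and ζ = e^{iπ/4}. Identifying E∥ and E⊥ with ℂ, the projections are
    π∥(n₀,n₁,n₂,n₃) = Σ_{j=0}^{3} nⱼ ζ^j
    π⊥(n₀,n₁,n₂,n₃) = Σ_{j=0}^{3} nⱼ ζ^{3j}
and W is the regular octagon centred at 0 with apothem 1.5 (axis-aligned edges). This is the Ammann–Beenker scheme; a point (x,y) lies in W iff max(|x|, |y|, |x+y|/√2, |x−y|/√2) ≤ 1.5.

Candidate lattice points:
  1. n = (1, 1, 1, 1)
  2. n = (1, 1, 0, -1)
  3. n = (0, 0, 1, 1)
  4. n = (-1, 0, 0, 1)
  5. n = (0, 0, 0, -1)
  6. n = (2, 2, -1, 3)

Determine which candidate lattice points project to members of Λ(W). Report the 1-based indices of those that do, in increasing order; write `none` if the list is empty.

1, 2, 3, 4, 5

Internal map: ζ^{3j} for j=0..3 gives (1,0), (−√2/2,√2/2), (0,−1), (√2/2,√2/2).
candidate 1: n = (1, 1, 1, 1) → π⊥ ≈ (+1.000000, +0.414214); max(|x|,|y|,|x±y|/√2) = 1.000000 ≤ 1.5 ⇒ ∈ W
candidate 2: n = (1, 1, 0, -1) → π⊥ ≈ (-0.414214, +0.000000); max(|x|,|y|,|x±y|/√2) = 0.414214 ≤ 1.5 ⇒ ∈ W
candidate 3: n = (0, 0, 1, 1) → π⊥ ≈ (+0.707107, -0.292893); max(|x|,|y|,|x±y|/√2) = 0.707107 ≤ 1.5 ⇒ ∈ W
candidate 4: n = (-1, 0, 0, 1) → π⊥ ≈ (-0.292893, +0.707107); max(|x|,|y|,|x±y|/√2) = 0.707107 ≤ 1.5 ⇒ ∈ W
candidate 5: n = (0, 0, 0, -1) → π⊥ ≈ (-0.707107, -0.707107); max(|x|,|y|,|x±y|/√2) = 1.000000 ≤ 1.5 ⇒ ∈ W
candidate 6: n = (2, 2, -1, 3) → π⊥ ≈ (+2.707107, +4.535534); max(|x|,|y|,|x±y|/√2) = 5.121320 > 1.5 ⇒ ∉ W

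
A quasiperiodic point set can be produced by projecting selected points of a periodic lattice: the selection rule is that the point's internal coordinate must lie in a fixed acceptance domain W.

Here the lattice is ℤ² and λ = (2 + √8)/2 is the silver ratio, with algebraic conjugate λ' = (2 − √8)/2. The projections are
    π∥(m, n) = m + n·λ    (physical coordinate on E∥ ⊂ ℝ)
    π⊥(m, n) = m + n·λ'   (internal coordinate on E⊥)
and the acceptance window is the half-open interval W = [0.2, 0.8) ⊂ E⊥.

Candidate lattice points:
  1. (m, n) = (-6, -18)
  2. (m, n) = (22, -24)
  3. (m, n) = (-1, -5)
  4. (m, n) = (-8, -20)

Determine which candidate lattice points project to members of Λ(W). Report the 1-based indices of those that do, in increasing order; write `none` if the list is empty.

4

Compute λ' = (2−√8)/2 = -0.4142, so π⊥(m,n) = m -0.4142·n.
#1 (-6,-18): internal coord -6 + (-18)·λ' = +1.4558; +1.4558 ∉ [0.2, 0.8) → out
#2 (22,-24): internal coord 22 + (-24)·λ' = +31.9411; +31.9411 ∉ [0.2, 0.8) → out
#3 (-1,-5): internal coord -1 + (-5)·λ' = +1.0711; +1.0711 ∉ [0.2, 0.8) → out
#4 (-8,-20): internal coord -8 + (-20)·λ' = +0.2843; +0.2843 ∈ [0.2, 0.8) → IN Λ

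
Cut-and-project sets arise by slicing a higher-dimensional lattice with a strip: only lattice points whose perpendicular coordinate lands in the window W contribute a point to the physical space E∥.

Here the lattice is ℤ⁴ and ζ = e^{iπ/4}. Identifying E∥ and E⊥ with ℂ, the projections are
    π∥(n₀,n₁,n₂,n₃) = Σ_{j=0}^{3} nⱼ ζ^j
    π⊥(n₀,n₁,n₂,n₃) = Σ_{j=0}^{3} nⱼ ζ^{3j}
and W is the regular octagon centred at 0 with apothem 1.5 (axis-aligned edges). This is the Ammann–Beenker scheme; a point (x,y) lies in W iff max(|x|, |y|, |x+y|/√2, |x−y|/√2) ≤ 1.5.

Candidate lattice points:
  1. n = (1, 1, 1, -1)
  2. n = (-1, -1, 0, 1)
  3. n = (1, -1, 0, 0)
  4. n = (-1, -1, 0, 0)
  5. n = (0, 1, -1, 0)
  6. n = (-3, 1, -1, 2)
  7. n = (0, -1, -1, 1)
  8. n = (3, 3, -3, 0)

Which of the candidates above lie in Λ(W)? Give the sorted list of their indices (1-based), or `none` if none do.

With ζ = e^{iπ/4} the internal vectors are ζ^0,ζ^3,ζ^6,ζ^9.
#1 (1, 1, 1, -1): internal (-0.41421, -1.00000); octagon support 1.00000 vs apothem 1.5 → ∈ W
#2 (-1, -1, 0, 1): internal (0.41421, 0.00000); octagon support 0.41421 vs apothem 1.5 → ∈ W
#3 (1, -1, 0, 0): internal (1.70711, -0.70711); octagon support 1.70711 vs apothem 1.5 → ∉ W
#4 (-1, -1, 0, 0): internal (-0.29289, -0.70711); octagon support 0.70711 vs apothem 1.5 → ∈ W
#5 (0, 1, -1, 0): internal (-0.70711, 1.70711); octagon support 1.70711 vs apothem 1.5 → ∉ W
#6 (-3, 1, -1, 2): internal (-2.29289, 3.12132); octagon support 3.82843 vs apothem 1.5 → ∉ W
#7 (0, -1, -1, 1): internal (1.41421, 1.00000); octagon support 1.70711 vs apothem 1.5 → ∉ W
#8 (3, 3, -3, 0): internal (0.87868, 5.12132); octagon support 5.12132 vs apothem 1.5 → ∉ W

1, 2, 4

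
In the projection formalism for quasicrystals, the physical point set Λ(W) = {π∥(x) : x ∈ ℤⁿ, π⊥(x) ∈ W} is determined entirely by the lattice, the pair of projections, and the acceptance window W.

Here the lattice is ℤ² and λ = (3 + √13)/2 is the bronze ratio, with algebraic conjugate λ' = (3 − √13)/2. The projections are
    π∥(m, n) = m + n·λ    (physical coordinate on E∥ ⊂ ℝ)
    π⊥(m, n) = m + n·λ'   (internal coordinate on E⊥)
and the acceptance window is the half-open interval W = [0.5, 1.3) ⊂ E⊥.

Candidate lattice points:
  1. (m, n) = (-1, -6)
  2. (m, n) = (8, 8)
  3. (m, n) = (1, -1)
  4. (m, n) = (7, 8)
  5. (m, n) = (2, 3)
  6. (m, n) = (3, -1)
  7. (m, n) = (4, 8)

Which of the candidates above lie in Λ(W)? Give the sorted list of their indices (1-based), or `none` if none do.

λ' = (3−√13)/2 ≈ -0.302776.
[1] lift (-1,-6): star map gives 0.816654; window check 0.5 ≤ 0.816654 < 1.3 is true → IN Λ
[2] lift (8,8): star map gives 5.577795; window check 0.5 ≤ 5.577795 < 1.3 is false → out
[3] lift (1,-1): star map gives 1.302776; window check 0.5 ≤ 1.302776 < 1.3 is false → out
[4] lift (7,8): star map gives 4.577795; window check 0.5 ≤ 4.577795 < 1.3 is false → out
[5] lift (2,3): star map gives 1.091673; window check 0.5 ≤ 1.091673 < 1.3 is true → IN Λ
[6] lift (3,-1): star map gives 3.302776; window check 0.5 ≤ 3.302776 < 1.3 is false → out
[7] lift (4,8): star map gives 1.577795; window check 0.5 ≤ 1.577795 < 1.3 is false → out

1, 5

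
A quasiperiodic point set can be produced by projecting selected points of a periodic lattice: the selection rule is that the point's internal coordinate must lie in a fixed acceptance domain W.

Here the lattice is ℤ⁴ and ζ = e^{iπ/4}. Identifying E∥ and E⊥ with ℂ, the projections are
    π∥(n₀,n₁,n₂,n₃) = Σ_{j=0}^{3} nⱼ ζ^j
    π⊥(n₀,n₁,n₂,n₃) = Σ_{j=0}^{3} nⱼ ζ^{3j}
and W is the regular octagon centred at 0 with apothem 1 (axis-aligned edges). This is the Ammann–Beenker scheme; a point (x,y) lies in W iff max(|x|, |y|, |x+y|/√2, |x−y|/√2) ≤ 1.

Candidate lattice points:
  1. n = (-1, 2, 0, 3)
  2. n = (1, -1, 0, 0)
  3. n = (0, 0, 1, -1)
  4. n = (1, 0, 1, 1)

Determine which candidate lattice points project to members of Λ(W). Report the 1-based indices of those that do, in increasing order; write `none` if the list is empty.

none

Internal map: ζ^{3j} for j=0..3 gives (1,0), (−√2/2,√2/2), (0,−1), (√2/2,√2/2).
candidate 1: n = (-1, 2, 0, 3) → π⊥ ≈ (-0.29289, +3.53553); max(|x|,|y|,|x±y|/√2) = 3.53553 > 1 ⇒ ∉ W
candidate 2: n = (1, -1, 0, 0) → π⊥ ≈ (+1.70711, -0.70711); max(|x|,|y|,|x±y|/√2) = 1.70711 > 1 ⇒ ∉ W
candidate 3: n = (0, 0, 1, -1) → π⊥ ≈ (-0.70711, -1.70711); max(|x|,|y|,|x±y|/√2) = 1.70711 > 1 ⇒ ∉ W
candidate 4: n = (1, 0, 1, 1) → π⊥ ≈ (+1.70711, -0.29289); max(|x|,|y|,|x±y|/√2) = 1.70711 > 1 ⇒ ∉ W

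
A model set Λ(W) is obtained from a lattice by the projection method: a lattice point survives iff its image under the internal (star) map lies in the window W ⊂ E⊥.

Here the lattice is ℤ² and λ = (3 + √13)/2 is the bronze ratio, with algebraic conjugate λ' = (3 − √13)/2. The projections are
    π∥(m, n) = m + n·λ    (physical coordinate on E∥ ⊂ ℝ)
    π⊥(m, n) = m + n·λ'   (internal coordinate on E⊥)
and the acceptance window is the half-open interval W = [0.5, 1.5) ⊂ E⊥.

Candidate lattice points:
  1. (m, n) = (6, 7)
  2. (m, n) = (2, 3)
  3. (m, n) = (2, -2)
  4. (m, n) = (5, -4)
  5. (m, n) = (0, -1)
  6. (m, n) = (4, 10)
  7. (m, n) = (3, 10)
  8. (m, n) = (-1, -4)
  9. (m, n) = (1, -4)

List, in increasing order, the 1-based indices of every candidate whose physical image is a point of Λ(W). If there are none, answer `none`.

Numerically λ ≈ 3.3028 and λ' = −1/λ ≈ -0.3028.
#1 (6,7): internal coord 6 + (7)·λ' = +3.8806; +3.8806 ∉ [0.5, 1.5) → out
#2 (2,3): internal coord 2 + (3)·λ' = +1.0917; +1.0917 ∈ [0.5, 1.5) → IN Λ
#3 (2,-2): internal coord 2 + (-2)·λ' = +2.6056; +2.6056 ∉ [0.5, 1.5) → out
#4 (5,-4): internal coord 5 + (-4)·λ' = +6.2111; +6.2111 ∉ [0.5, 1.5) → out
#5 (0,-1): internal coord 0 + (-1)·λ' = +0.3028; +0.3028 ∉ [0.5, 1.5) → out
#6 (4,10): internal coord 4 + (10)·λ' = +0.9722; +0.9722 ∈ [0.5, 1.5) → IN Λ
#7 (3,10): internal coord 3 + (10)·λ' = -0.0278; -0.0278 ∉ [0.5, 1.5) → out
#8 (-1,-4): internal coord -1 + (-4)·λ' = +0.2111; +0.2111 ∉ [0.5, 1.5) → out
#9 (1,-4): internal coord 1 + (-4)·λ' = +2.2111; +2.2111 ∉ [0.5, 1.5) → out

2, 6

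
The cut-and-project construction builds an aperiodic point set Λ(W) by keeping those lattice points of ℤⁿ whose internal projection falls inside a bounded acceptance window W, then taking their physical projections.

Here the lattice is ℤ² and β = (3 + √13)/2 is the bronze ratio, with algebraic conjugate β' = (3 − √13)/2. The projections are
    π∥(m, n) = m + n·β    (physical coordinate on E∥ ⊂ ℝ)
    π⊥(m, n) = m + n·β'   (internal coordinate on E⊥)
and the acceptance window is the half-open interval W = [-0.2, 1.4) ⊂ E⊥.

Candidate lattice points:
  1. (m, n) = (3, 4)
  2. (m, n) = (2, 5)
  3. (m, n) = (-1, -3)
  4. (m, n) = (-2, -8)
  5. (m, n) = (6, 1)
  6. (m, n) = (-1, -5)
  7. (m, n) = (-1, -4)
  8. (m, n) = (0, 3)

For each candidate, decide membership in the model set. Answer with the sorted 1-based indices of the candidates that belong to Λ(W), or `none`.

2, 3, 4, 6, 7

Compute β' = (3−√13)/2 = -0.30278, so π⊥(m,n) = m -0.30278·n.
candidate 1: (m,n)=(3,4) → π∥ = 3+4·β ≈ 16.21110, π⊥ = 3+4·β' ≈ 1.78890 ∉ [-0.2, 1.4) ⇒ out
candidate 2: (m,n)=(2,5) → π∥ = 2+5·β ≈ 18.51388, π⊥ = 2+5·β' ≈ 0.48612 ∈ [-0.2, 1.4) ⇒ IN Λ
candidate 3: (m,n)=(-1,-3) → π∥ = -1-3·β ≈ -10.90833, π⊥ = -1-3·β' ≈ -0.09167 ∈ [-0.2, 1.4) ⇒ IN Λ
candidate 4: (m,n)=(-2,-8) → π∥ = -2-8·β ≈ -28.42221, π⊥ = -2-8·β' ≈ 0.42221 ∈ [-0.2, 1.4) ⇒ IN Λ
candidate 5: (m,n)=(6,1) → π∥ = 6+1·β ≈ 9.30278, π⊥ = 6+1·β' ≈ 5.69722 ∉ [-0.2, 1.4) ⇒ out
candidate 6: (m,n)=(-1,-5) → π∥ = -1-5·β ≈ -17.51388, π⊥ = -1-5·β' ≈ 0.51388 ∈ [-0.2, 1.4) ⇒ IN Λ
candidate 7: (m,n)=(-1,-4) → π∥ = -1-4·β ≈ -14.21110, π⊥ = -1-4·β' ≈ 0.21110 ∈ [-0.2, 1.4) ⇒ IN Λ
candidate 8: (m,n)=(0,3) → π∥ = 0+3·β ≈ 9.90833, π⊥ = 0+3·β' ≈ -0.90833 ∉ [-0.2, 1.4) ⇒ out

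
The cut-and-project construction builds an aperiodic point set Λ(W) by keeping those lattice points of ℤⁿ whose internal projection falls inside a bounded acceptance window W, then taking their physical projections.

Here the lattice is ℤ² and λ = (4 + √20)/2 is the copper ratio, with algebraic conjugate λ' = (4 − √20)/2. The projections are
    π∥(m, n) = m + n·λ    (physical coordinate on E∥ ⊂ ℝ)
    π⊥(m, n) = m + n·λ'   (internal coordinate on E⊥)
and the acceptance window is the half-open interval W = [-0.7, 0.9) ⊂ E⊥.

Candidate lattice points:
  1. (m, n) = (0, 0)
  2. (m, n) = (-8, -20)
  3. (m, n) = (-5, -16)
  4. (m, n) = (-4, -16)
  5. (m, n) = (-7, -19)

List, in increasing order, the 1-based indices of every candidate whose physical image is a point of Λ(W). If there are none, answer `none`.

λ' = (4−√20)/2 ≈ -0.236068.
candidate 1: (m,n)=(0,0) → π∥ = 0+0·λ ≈ 0.000000, π⊥ = 0+0·λ' ≈ 0.000000 ∈ [-0.7, 0.9) ⇒ IN Λ
candidate 2: (m,n)=(-8,-20) → π∥ = -8-20·λ ≈ -92.721360, π⊥ = -8-20·λ' ≈ -3.278640 ∉ [-0.7, 0.9) ⇒ out
candidate 3: (m,n)=(-5,-16) → π∥ = -5-16·λ ≈ -72.777088, π⊥ = -5-16·λ' ≈ -1.222912 ∉ [-0.7, 0.9) ⇒ out
candidate 4: (m,n)=(-4,-16) → π∥ = -4-16·λ ≈ -71.777088, π⊥ = -4-16·λ' ≈ -0.222912 ∈ [-0.7, 0.9) ⇒ IN Λ
candidate 5: (m,n)=(-7,-19) → π∥ = -7-19·λ ≈ -87.485292, π⊥ = -7-19·λ' ≈ -2.514708 ∉ [-0.7, 0.9) ⇒ out

1, 4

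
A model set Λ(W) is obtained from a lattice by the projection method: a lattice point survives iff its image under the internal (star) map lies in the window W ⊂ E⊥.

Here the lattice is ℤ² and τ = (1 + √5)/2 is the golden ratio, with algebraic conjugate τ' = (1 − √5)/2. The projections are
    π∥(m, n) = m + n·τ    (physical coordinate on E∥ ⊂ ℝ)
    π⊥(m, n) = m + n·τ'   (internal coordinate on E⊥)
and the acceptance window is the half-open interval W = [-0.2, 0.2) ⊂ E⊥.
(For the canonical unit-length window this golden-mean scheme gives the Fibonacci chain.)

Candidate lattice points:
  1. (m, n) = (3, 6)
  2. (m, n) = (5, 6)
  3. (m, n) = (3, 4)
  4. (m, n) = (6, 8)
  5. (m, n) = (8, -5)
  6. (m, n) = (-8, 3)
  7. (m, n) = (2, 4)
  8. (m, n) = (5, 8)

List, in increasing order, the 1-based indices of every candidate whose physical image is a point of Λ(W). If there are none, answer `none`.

8

τ' = (1−√5)/2 ≈ -0.61803.
#1 (3,6): internal coord 3 + (6)·τ' = -0.70820; -0.70820 ∉ [-0.2, 0.2) → out
#2 (5,6): internal coord 5 + (6)·τ' = +1.29180; +1.29180 ∉ [-0.2, 0.2) → out
#3 (3,4): internal coord 3 + (4)·τ' = +0.52786; +0.52786 ∉ [-0.2, 0.2) → out
#4 (6,8): internal coord 6 + (8)·τ' = +1.05573; +1.05573 ∉ [-0.2, 0.2) → out
#5 (8,-5): internal coord 8 + (-5)·τ' = +11.09017; +11.09017 ∉ [-0.2, 0.2) → out
#6 (-8,3): internal coord -8 + (3)·τ' = -9.85410; -9.85410 ∉ [-0.2, 0.2) → out
#7 (2,4): internal coord 2 + (4)·τ' = -0.47214; -0.47214 ∉ [-0.2, 0.2) → out
#8 (5,8): internal coord 5 + (8)·τ' = +0.05573; +0.05573 ∈ [-0.2, 0.2) → IN Λ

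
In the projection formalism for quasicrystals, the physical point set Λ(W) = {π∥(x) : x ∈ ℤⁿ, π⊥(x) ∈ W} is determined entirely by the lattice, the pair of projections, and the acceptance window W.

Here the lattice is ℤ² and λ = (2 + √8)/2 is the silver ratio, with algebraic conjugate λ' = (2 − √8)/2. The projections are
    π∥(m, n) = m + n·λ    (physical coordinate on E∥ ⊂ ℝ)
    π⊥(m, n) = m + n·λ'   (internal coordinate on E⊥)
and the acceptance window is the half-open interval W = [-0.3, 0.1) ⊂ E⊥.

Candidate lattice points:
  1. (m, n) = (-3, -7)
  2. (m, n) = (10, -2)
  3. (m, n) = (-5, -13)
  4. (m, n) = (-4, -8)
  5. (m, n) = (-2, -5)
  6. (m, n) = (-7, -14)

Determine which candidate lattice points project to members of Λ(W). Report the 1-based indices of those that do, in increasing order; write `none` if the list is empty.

Compute λ' = (2−√8)/2 = -0.4142, so π⊥(m,n) = m -0.4142·n.
#1 (-3,-7): internal coord -3 + (-7)·λ' = -0.1005; -0.1005 ∈ [-0.3, 0.1) → IN Λ
#2 (10,-2): internal coord 10 + (-2)·λ' = +10.8284; +10.8284 ∉ [-0.3, 0.1) → out
#3 (-5,-13): internal coord -5 + (-13)·λ' = +0.3848; +0.3848 ∉ [-0.3, 0.1) → out
#4 (-4,-8): internal coord -4 + (-8)·λ' = -0.6863; -0.6863 ∉ [-0.3, 0.1) → out
#5 (-2,-5): internal coord -2 + (-5)·λ' = +0.0711; +0.0711 ∈ [-0.3, 0.1) → IN Λ
#6 (-7,-14): internal coord -7 + (-14)·λ' = -1.2010; -1.2010 ∉ [-0.3, 0.1) → out

1, 5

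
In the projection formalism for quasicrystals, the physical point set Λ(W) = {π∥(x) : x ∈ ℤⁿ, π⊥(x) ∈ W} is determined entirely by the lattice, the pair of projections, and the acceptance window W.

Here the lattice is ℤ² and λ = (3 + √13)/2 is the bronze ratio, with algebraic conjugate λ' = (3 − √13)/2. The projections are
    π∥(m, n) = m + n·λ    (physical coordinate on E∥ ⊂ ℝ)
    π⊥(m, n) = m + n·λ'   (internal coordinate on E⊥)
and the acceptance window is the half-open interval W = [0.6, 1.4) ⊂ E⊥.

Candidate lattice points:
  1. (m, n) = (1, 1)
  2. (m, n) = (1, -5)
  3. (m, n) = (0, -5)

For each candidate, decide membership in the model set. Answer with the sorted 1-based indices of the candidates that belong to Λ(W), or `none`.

λ' = (3−√13)/2 ≈ -0.30278.
candidate 1: (m,n)=(1,1) → π∥ = 1+1·λ ≈ 4.30278, π⊥ = 1+1·λ' ≈ 0.69722 ∈ [0.6, 1.4) ⇒ IN Λ
candidate 2: (m,n)=(1,-5) → π∥ = 1-5·λ ≈ -15.51388, π⊥ = 1-5·λ' ≈ 2.51388 ∉ [0.6, 1.4) ⇒ out
candidate 3: (m,n)=(0,-5) → π∥ = 0-5·λ ≈ -16.51388, π⊥ = 0-5·λ' ≈ 1.51388 ∉ [0.6, 1.4) ⇒ out

1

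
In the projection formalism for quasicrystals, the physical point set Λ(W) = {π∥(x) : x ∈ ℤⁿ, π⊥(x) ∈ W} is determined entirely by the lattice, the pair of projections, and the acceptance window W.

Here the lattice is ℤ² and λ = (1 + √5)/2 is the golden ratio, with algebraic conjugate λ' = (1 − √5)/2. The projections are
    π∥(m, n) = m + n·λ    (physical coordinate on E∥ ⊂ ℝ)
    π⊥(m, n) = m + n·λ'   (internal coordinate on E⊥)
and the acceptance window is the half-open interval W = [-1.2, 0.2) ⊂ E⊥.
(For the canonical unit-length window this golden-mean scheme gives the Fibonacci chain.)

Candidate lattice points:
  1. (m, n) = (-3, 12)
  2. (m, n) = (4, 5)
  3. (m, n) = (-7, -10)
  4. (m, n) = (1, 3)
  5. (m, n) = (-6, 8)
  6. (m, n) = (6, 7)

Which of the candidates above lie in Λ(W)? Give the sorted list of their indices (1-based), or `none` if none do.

3, 4

Numerically λ ≈ 1.618034 and λ' = −1/λ ≈ -0.618034.
[1] lift (-3,12): star map gives -10.416408; window check -1.2 ≤ -10.416408 < 0.2 is false → out
[2] lift (4,5): star map gives 0.909830; window check -1.2 ≤ 0.909830 < 0.2 is false → out
[3] lift (-7,-10): star map gives -0.819660; window check -1.2 ≤ -0.819660 < 0.2 is true → IN Λ
[4] lift (1,3): star map gives -0.854102; window check -1.2 ≤ -0.854102 < 0.2 is true → IN Λ
[5] lift (-6,8): star map gives -10.944272; window check -1.2 ≤ -10.944272 < 0.2 is false → out
[6] lift (6,7): star map gives 1.673762; window check -1.2 ≤ 1.673762 < 0.2 is false → out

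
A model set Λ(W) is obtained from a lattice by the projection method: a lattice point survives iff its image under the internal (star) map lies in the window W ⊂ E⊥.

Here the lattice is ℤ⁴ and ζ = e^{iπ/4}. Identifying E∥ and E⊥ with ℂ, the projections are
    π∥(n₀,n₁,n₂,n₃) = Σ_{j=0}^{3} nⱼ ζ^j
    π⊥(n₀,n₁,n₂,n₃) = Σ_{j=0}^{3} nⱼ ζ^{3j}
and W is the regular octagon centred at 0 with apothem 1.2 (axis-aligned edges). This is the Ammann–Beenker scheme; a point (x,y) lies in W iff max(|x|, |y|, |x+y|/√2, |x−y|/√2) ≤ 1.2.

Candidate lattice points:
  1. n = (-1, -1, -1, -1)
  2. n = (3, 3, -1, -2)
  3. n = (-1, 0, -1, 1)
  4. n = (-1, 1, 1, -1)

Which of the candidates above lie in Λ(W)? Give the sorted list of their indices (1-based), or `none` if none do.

π⊥(n) = n₀ + n₁ζ³ + n₂ζ⁶ + n₃ζ⁹ where ζ = e^{iπ/4}.
#1 (-1, -1, -1, -1): internal (-1.00000, -0.41421); octagon support 1.00000 vs apothem 1.2 → ∈ W
#2 (3, 3, -1, -2): internal (-0.53553, 1.70711); octagon support 1.70711 vs apothem 1.2 → ∉ W
#3 (-1, 0, -1, 1): internal (-0.29289, 1.70711); octagon support 1.70711 vs apothem 1.2 → ∉ W
#4 (-1, 1, 1, -1): internal (-2.41421, -1.00000); octagon support 2.41421 vs apothem 1.2 → ∉ W

1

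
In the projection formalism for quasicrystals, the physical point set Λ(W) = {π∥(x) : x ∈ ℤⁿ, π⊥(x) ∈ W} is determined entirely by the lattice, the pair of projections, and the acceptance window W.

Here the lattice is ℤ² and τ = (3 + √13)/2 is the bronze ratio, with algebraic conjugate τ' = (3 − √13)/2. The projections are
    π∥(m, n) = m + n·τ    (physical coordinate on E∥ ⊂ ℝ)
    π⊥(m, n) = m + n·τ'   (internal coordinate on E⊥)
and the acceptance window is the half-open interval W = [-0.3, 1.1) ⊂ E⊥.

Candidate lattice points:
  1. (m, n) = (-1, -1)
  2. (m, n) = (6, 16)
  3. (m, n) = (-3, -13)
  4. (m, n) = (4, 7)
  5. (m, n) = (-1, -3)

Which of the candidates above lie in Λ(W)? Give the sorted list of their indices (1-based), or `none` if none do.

3, 5

Compute τ' = (3−√13)/2 = -0.3028, so π⊥(m,n) = m -0.3028·n.
candidate 1: (m,n)=(-1,-1) → π∥ = -1-1·τ ≈ -4.3028, π⊥ = -1-1·τ' ≈ -0.6972 ∉ [-0.3, 1.1) ⇒ out
candidate 2: (m,n)=(6,16) → π∥ = 6+16·τ ≈ 58.8444, π⊥ = 6+16·τ' ≈ 1.1556 ∉ [-0.3, 1.1) ⇒ out
candidate 3: (m,n)=(-3,-13) → π∥ = -3-13·τ ≈ -45.9361, π⊥ = -3-13·τ' ≈ 0.9361 ∈ [-0.3, 1.1) ⇒ IN Λ
candidate 4: (m,n)=(4,7) → π∥ = 4+7·τ ≈ 27.1194, π⊥ = 4+7·τ' ≈ 1.8806 ∉ [-0.3, 1.1) ⇒ out
candidate 5: (m,n)=(-1,-3) → π∥ = -1-3·τ ≈ -10.9083, π⊥ = -1-3·τ' ≈ -0.0917 ∈ [-0.3, 1.1) ⇒ IN Λ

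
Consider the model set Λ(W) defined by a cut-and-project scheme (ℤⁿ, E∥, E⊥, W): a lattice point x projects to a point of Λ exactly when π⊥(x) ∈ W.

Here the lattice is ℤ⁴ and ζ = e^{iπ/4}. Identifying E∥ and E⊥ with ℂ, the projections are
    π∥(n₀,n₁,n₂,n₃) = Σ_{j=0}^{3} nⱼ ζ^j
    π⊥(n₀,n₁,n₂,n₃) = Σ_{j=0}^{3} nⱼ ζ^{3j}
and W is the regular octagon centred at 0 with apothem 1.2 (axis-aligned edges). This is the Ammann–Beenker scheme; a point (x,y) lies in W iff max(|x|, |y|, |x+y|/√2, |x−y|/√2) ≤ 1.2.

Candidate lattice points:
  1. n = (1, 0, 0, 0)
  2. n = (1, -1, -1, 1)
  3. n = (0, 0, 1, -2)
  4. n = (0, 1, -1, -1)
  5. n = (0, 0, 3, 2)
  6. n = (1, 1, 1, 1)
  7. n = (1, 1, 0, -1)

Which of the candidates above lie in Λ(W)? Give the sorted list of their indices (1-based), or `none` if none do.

Internal map: ζ^{3j} for j=0..3 gives (1,0), (−√2/2,√2/2), (0,−1), (√2/2,√2/2).
#1 (1, 0, 0, 0): internal (1.0000, 0.0000); octagon support 1.0000 vs apothem 1.2 → ∈ W
#2 (1, -1, -1, 1): internal (2.4142, 1.0000); octagon support 2.4142 vs apothem 1.2 → ∉ W
#3 (0, 0, 1, -2): internal (-1.4142, -2.4142); octagon support 2.7071 vs apothem 1.2 → ∉ W
#4 (0, 1, -1, -1): internal (-1.4142, 1.0000); octagon support 1.7071 vs apothem 1.2 → ∉ W
#5 (0, 0, 3, 2): internal (1.4142, -1.5858); octagon support 2.1213 vs apothem 1.2 → ∉ W
#6 (1, 1, 1, 1): internal (1.0000, 0.4142); octagon support 1.0000 vs apothem 1.2 → ∈ W
#7 (1, 1, 0, -1): internal (-0.4142, 0.0000); octagon support 0.4142 vs apothem 1.2 → ∈ W

1, 6, 7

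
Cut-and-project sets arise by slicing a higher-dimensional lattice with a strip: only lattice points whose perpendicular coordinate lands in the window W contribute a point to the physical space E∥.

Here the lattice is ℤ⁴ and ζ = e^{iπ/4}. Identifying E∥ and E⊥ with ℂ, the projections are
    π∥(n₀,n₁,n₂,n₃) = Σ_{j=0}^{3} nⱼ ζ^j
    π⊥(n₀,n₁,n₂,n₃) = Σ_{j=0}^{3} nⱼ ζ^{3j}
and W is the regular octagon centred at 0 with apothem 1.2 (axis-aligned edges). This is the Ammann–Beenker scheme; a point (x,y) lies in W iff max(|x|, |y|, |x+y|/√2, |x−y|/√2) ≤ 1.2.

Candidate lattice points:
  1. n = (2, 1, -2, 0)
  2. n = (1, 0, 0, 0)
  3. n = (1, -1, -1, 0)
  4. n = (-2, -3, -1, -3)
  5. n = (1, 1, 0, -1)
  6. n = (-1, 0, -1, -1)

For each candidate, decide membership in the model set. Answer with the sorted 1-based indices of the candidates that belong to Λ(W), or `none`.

2, 5

With ζ = e^{iπ/4} the internal vectors are ζ^0,ζ^3,ζ^6,ζ^9.
candidate 1: n = (2, 1, -2, 0) → π⊥ ≈ (+1.2929, +2.7071); max(|x|,|y|,|x±y|/√2) = 2.8284 > 1.2 ⇒ ∉ W
candidate 2: n = (1, 0, 0, 0) → π⊥ ≈ (+1.0000, +0.0000); max(|x|,|y|,|x±y|/√2) = 1.0000 ≤ 1.2 ⇒ ∈ W
candidate 3: n = (1, -1, -1, 0) → π⊥ ≈ (+1.7071, +0.2929); max(|x|,|y|,|x±y|/√2) = 1.7071 > 1.2 ⇒ ∉ W
candidate 4: n = (-2, -3, -1, -3) → π⊥ ≈ (-2.0000, -3.2426); max(|x|,|y|,|x±y|/√2) = 3.7071 > 1.2 ⇒ ∉ W
candidate 5: n = (1, 1, 0, -1) → π⊥ ≈ (-0.4142, +0.0000); max(|x|,|y|,|x±y|/√2) = 0.4142 ≤ 1.2 ⇒ ∈ W
candidate 6: n = (-1, 0, -1, -1) → π⊥ ≈ (-1.7071, +0.2929); max(|x|,|y|,|x±y|/√2) = 1.7071 > 1.2 ⇒ ∉ W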